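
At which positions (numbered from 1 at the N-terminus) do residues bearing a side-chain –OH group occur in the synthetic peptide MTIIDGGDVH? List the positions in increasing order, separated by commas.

S, T, and Y are the three residues with a side-chain hydroxyl.
Matching residues: T2.

2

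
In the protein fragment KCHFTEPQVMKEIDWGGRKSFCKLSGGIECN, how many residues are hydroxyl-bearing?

3

The –OH-bearing residues are Ser, Thr (aliphatic alcohols), and Tyr (phenol).
Matching residues: T5, S20, S25.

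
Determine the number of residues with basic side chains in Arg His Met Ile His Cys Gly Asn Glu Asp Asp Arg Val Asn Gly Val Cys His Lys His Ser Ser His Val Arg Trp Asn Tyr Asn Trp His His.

11

Lysine (K), arginine (R), and histidine (H) have basic, nitrogen-containing side chains.
Matching residues: Arg1, His2, His5, Arg12, His18, Lys19, His20, His23, Arg25, His31, His32.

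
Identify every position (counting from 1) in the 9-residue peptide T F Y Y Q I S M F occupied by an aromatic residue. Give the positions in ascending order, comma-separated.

2, 3, 4, 9

Phenylalanine (F), tryptophan (W), and tyrosine (Y) have aromatic ring side chains.
Matching residues: F2, Y3, Y4, F9.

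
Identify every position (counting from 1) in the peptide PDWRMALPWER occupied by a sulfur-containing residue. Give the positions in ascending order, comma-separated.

Only Cys (C) and Met (M) have a sulfur atom in the side chain.
Matching residues: M5.

5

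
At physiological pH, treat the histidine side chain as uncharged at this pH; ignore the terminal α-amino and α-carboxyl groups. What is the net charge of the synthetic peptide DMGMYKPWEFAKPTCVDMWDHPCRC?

The side chains ionized at physiological pH are Lys/Arg (+1) and Asp/Glu (−1); with His treated as neutral, nothing else contributes.
Positive (K, R): K6, K12, R24 → +3.
Negative (D, E): D1, E9, D17, D20 → −4.
Net charge = (+3) + (−4) = −1.

-1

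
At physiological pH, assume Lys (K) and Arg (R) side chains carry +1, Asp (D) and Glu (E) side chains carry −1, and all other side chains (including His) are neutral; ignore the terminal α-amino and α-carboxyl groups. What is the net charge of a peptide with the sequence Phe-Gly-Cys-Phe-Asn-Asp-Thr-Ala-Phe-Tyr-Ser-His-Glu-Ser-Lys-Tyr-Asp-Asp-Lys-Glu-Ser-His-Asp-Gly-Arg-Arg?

Positive (K, R): Lys15, Lys19, Arg25, Arg26 → +4.
Negative (D, E): Asp6, Glu13, Asp17, Asp18, Glu20, Asp23 → −6.
Net charge = (+4) + (−6) = −2.

-2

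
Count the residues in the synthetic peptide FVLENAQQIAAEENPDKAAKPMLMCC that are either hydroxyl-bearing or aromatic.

Hydroxyl-bearing: S, T, Y. Aromatic: F, W, Y.
Hydroxyl-bearing residues here: none (0).
Aromatic residues here: F1 (1).
(Y belongs to both groups, but none appear in this sequence.) Total = 0 + 1 = 1.

1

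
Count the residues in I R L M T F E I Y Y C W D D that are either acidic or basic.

Acidic: D, E. Basic: H, K, R.
Acidic residues here: E7, D13, D14 (3).
Basic residues here: R2 (1).
The two groups share no amino acid, so total = 3 + 1 = 4.

4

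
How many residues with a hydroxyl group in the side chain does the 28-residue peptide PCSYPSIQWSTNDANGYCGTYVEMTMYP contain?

Serine (S), threonine (T), and tyrosine (Y) each carry a hydroxyl group on the side chain.
Matching residues: S3, Y4, S6, S10, T11, Y17, T20, Y21, T25, Y27.

10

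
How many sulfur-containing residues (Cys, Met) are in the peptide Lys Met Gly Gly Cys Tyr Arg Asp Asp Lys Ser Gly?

2

Matching residues: Met2, Cys5.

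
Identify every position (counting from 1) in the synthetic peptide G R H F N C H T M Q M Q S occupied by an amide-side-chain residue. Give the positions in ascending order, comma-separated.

Matching residues: N5, Q10, Q12.

5, 10, 12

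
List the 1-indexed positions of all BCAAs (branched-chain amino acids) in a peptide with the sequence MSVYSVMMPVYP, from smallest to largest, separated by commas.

V, L, and I make up the branched-chain aliphatic group.
Matching residues: V3, V6, V10.

3, 6, 10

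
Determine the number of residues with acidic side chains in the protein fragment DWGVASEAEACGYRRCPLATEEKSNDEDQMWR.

8

Only D (aspartate) and E (glutamate) carry a side-chain carboxylic acid.
Matching residues: D1, E7, E9, E21, E22, D26, E27, D28.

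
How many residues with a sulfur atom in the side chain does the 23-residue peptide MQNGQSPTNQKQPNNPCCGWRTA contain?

3

Only Cys (C) and Met (M) have a sulfur atom in the side chain.
Matching residues: M1, C17, C18.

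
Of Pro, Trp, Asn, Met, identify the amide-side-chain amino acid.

The amide-side-chain residues are Asn (N) and Gln (Q).
Of the listed options, only Asn belongs to this group.

Asn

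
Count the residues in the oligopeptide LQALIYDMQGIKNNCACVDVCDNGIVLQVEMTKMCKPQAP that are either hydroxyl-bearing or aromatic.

2

Hydroxyl-bearing: S, T, Y. Aromatic: F, W, Y.
Hydroxyl-bearing residues here: Y6, T32 (2).
Aromatic residues here: Y6 (1).
Y is in both groups, so the 1 Y residue must not be double-counted.
Total = 2 + 1 − 1 = 2.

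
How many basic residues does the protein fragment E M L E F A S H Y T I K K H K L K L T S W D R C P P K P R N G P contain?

9

K, R, and H are the three residues with basic side chains (ε-amine, guanidinium, and imidazole respectively).
Matching residues: H8, K12, K13, H14, K15, K17, R23, K27, R29.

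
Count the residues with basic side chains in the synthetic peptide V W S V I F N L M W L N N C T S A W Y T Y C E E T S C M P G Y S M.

0

K, R, and H are the three residues with basic side chains (ε-amine, guanidinium, and imidazole respectively).
None of the 33 residues belong to this group.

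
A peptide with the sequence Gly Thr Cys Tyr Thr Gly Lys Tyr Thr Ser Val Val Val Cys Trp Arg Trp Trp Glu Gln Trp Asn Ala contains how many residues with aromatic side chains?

6

Phenylalanine (F), tryptophan (W), and tyrosine (Y) have aromatic ring side chains.
Matching residues: Tyr4, Tyr8, Trp15, Trp17, Trp18, Trp21.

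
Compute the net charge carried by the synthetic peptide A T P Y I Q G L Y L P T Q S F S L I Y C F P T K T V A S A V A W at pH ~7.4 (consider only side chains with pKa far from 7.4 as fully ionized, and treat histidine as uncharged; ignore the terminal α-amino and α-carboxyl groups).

+1

Near pH 7.4, K and R contribute +1 each, D and E contribute −1 each, and every other side chain (His included, as stated) is uncharged.
Positive (K, R): K24 → +1.
Negative (D, E): none → −0.
Net charge = (+1) + (−0) = +1.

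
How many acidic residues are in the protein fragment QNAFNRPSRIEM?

1

Aspartate (D) and glutamate (E) have carboxylic-acid side chains and are the acidic amino acids.
Matching residues: E11.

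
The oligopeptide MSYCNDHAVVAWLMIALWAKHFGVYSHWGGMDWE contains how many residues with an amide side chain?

1

Only N (asparagine) and Q (glutamine) carry a side-chain carboxamide.
Matching residues: N5.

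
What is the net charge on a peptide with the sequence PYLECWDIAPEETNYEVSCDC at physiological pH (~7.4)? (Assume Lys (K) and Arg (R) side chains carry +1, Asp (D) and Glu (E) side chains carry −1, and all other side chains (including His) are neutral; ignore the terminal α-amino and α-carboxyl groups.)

-6

Positive (K, R): none → +0.
Negative (D, E): E4, D7, E11, E12, E16, D20 → −6.
Net charge = (+0) + (−6) = −6.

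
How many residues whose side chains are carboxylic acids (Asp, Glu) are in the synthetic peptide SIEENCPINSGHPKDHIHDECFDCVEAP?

7

Matching residues: E3, E4, D15, D19, E20, D23, E26.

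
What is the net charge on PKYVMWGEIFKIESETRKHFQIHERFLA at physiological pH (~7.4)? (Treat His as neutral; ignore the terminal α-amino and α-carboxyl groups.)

At pH ~7.4 the Lys and Arg side chains are protonated (+1), the Asp and Glu side chains are deprotonated (−1), and with His taken as neutral all other side chains carry no charge.
Positive (K, R): K2, K11, R17, K18, R25 → +5.
Negative (D, E): E8, E13, E15, E24 → −4.
Net charge = (+5) + (−4) = +1.

+1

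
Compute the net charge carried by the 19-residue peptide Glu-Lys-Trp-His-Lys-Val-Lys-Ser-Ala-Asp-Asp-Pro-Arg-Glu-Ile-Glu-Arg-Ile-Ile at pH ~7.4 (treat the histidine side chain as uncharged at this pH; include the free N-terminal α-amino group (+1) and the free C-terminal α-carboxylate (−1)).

Near pH 7.4, K and R contribute +1 each, D and E contribute −1 each, and every other side chain (His included, as stated) is uncharged.
Positive (K, R): Lys2, Lys5, Lys7, Arg13, Arg17 → +5.
Negative (D, E): Glu1, Asp10, Asp11, Glu14, Glu16 → −5.
The N-terminus (+1) and C-terminus (−1) cancel.
Net charge = (+5) + (−5) = 0.

0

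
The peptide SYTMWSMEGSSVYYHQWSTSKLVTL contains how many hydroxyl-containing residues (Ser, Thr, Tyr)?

Matching residues: S1, Y2, T3, S6, S10, S11, Y13, Y14, S18, T19, S20, T24.

12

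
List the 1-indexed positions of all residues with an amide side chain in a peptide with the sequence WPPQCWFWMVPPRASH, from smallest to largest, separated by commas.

4

The amide-side-chain residues are Asn (N) and Gln (Q).
Matching residues: Q4.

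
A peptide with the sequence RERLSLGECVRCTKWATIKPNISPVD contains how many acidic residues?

3

The acidic residues are Asp (D) and Glu (E), whose side chains end in a carboxylate group.
Matching residues: E2, E8, D26.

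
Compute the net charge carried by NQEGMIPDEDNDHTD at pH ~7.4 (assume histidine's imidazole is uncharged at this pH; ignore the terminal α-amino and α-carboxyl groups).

The side chains ionized at physiological pH are Lys/Arg (+1) and Asp/Glu (−1); with His treated as neutral, nothing else contributes.
Positive (K, R): none → +0.
Negative (D, E): E3, D8, E9, D10, D12, D15 → −6.
Net charge = (+0) + (−6) = −6.

-6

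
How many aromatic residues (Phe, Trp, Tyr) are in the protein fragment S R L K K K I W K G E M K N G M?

Matching residues: W8.

1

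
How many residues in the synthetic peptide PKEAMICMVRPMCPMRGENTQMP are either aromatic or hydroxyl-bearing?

1

Aromatic: F, W, Y. Hydroxyl-bearing: S, T, Y.
Aromatic residues here: none (0).
Hydroxyl-bearing residues here: T20 (1).
(Y belongs to both groups, but none appear in this sequence.) Total = 0 + 1 = 1.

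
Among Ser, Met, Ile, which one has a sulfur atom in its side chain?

Cysteine (C, thiol) and methionine (M, thioether) are the two sulfur-containing amino acids.
Of the listed options, only Met belongs to this group.

Met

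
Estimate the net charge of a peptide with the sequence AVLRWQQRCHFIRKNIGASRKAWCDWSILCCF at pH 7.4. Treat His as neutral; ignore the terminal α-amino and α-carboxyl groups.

+5

At pH ~7.4 the Lys and Arg side chains are protonated (+1), the Asp and Glu side chains are deprotonated (−1), and with His taken as neutral all other side chains carry no charge.
Positive (K, R): R4, R8, R13, K14, R20, K21 → +6.
Negative (D, E): D25 → −1.
Net charge = (+6) + (−1) = +5.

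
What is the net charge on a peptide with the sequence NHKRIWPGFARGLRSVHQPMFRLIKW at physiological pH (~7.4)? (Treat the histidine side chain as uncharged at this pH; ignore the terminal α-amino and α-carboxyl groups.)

At pH ~7.4 the Lys and Arg side chains are protonated (+1), the Asp and Glu side chains are deprotonated (−1), and with His taken as neutral all other side chains carry no charge.
Positive (K, R): K3, R4, R11, R14, R22, K25 → +6.
Negative (D, E): none → −0.
Net charge = (+6) + (−0) = +6.

+6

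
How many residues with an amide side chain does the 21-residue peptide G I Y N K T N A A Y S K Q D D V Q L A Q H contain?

5

Only N (asparagine) and Q (glutamine) carry a side-chain carboxamide.
Matching residues: N4, N7, Q13, Q17, Q20.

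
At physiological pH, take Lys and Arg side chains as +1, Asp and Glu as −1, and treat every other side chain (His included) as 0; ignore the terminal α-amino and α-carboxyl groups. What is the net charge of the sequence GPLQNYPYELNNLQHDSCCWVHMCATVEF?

Positive (K, R): none → +0.
Negative (D, E): E9, D16, E28 → −3.
Net charge = (+0) + (−3) = −3.

-3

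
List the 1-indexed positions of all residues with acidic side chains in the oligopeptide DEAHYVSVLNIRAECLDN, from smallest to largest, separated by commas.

1, 2, 14, 17

Only D (aspartate) and E (glutamate) carry a side-chain carboxylic acid.
Matching residues: D1, E2, E14, D17.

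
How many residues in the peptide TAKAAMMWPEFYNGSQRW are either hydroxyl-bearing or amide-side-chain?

Hydroxyl-bearing: S, T, Y. Amide-side-chain: N, Q.
Hydroxyl-bearing residues here: T1, Y12, S15 (3).
Amide-side-chain residues here: N13, Q16 (2).
The two groups share no amino acid, so total = 3 + 2 = 5.

5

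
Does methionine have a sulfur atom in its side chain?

Yes

Cysteine (C, thiol) and methionine (M, thioether) are the two sulfur-containing amino acids.
Methionine is in this group.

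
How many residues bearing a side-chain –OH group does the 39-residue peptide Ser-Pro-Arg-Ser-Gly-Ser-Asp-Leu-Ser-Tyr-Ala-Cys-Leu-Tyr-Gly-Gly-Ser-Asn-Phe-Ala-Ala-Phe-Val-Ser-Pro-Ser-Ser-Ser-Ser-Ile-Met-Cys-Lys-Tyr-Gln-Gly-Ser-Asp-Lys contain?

Serine (S), threonine (T), and tyrosine (Y) each carry a hydroxyl group on the side chain.
Matching residues: Ser1, Ser4, Ser6, Ser9, Tyr10, Tyr14, Ser17, Ser24, Ser26, Ser27, Ser28, Ser29, Tyr34, Ser37.

14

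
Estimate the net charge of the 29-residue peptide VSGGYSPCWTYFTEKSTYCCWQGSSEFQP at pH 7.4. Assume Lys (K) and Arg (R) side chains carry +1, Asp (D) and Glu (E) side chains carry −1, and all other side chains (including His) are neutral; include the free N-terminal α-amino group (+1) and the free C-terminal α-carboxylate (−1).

-1

Positive (K, R): K15 → +1.
Negative (D, E): E14, E26 → −2.
The N-terminus (+1) and C-terminus (−1) cancel.
Net charge = (+1) + (−2) = −1.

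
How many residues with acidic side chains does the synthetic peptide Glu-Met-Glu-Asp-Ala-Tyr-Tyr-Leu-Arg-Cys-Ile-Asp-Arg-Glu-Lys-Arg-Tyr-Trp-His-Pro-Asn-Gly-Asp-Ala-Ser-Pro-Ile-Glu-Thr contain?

7

The acidic residues are Asp (D) and Glu (E), whose side chains end in a carboxylate group.
Matching residues: Glu1, Glu3, Asp4, Asp12, Glu14, Asp23, Glu28.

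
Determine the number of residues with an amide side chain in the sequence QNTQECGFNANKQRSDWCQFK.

7

Only N (asparagine) and Q (glutamine) carry a side-chain carboxamide.
Matching residues: Q1, N2, Q4, N9, N11, Q13, Q19.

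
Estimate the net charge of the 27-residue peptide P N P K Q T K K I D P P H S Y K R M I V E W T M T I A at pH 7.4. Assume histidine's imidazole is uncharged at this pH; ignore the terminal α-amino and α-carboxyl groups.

Near pH 7.4, K and R contribute +1 each, D and E contribute −1 each, and every other side chain (His included, as stated) is uncharged.
Positive (K, R): K4, K7, K8, K16, R17 → +5.
Negative (D, E): D10, E21 → −2.
Net charge = (+5) + (−2) = +3.

+3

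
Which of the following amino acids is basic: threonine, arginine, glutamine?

The basic amino acids are Lys (K), Arg (R), and His (H).
Of the listed options, only arginine belongs to this group.

arginine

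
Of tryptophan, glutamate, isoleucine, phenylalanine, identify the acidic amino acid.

The acidic residues are Asp (D) and Glu (E), whose side chains end in a carboxylate group.
Of the listed options, only glutamate belongs to this group.

glutamate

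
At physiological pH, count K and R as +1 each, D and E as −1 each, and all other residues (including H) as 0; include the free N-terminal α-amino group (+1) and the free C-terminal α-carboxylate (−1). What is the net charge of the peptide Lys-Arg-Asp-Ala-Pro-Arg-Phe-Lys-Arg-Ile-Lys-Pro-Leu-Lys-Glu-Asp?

Positive (K, R): Lys1, Arg2, Arg6, Lys8, Arg9, Lys11, Lys14 → +7.
Negative (D, E): Asp3, Glu15, Asp16 → −3.
The N-terminus (+1) and C-terminus (−1) cancel.
Net charge = (+7) + (−3) = +4.

+4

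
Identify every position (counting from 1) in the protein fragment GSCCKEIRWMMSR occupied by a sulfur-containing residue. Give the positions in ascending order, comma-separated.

Cysteine (C, thiol) and methionine (M, thioether) are the two sulfur-containing amino acids.
Matching residues: C3, C4, M10, M11.

3, 4, 10, 11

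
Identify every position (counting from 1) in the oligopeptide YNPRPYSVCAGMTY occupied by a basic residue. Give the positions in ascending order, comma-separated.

4

Matching residues: R4.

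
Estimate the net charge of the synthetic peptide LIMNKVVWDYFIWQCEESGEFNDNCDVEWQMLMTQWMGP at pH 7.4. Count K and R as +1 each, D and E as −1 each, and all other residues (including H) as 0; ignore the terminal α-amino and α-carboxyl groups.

-6

Positive (K, R): K5 → +1.
Negative (D, E): D9, E16, E17, E20, D23, D26, E28 → −7.
Net charge = (+1) + (−7) = −6.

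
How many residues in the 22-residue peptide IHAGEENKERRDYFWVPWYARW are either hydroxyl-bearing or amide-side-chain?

3

Hydroxyl-bearing: S, T, Y. Amide-side-chain: N, Q.
Hydroxyl-bearing residues here: Y13, Y19 (2).
Amide-side-chain residues here: N7 (1).
The two groups share no amino acid, so total = 2 + 1 = 3.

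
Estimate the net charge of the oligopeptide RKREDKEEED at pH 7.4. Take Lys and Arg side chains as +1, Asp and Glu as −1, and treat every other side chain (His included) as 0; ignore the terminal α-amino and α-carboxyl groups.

Positive (K, R): R1, K2, R3, K6 → +4.
Negative (D, E): E4, D5, E7, E8, E9, D10 → −6.
Net charge = (+4) + (−6) = −2.

-2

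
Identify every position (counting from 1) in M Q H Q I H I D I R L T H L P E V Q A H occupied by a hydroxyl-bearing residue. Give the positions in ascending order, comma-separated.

12

The –OH-bearing residues are Ser, Thr (aliphatic alcohols), and Tyr (phenol).
Matching residues: T12.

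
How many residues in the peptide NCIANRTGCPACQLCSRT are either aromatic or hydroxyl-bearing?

3

Aromatic: F, W, Y. Hydroxyl-bearing: S, T, Y.
Aromatic residues here: none (0).
Hydroxyl-bearing residues here: T7, S16, T18 (3).
(Y belongs to both groups, but none appear in this sequence.) Total = 0 + 3 = 3.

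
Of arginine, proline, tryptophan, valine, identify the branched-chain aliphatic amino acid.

The BCAAs are Val, Leu, and Ile — aliphatic side chains with a branch point.
Of the listed options, only valine belongs to this group.

valine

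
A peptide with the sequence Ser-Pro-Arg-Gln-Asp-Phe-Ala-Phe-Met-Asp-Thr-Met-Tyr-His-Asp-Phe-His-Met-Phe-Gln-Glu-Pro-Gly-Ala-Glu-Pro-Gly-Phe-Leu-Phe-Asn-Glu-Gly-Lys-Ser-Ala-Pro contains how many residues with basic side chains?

Lysine (K), arginine (R), and histidine (H) have basic, nitrogen-containing side chains.
Matching residues: Arg3, His14, His17, Lys34.

4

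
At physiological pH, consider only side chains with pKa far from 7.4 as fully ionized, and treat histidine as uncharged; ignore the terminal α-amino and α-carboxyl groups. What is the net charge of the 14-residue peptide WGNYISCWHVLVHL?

0

Near pH 7.4, K and R contribute +1 each, D and E contribute −1 each, and every other side chain (His included, as stated) is uncharged.
Positive (K, R): none → +0.
Negative (D, E): none → −0.
Net charge = (+0) + (−0) = 0.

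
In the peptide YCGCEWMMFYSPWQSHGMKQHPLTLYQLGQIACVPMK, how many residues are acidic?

Aspartate (D) and glutamate (E) have carboxylic-acid side chains and are the acidic amino acids.
Matching residues: E5.

1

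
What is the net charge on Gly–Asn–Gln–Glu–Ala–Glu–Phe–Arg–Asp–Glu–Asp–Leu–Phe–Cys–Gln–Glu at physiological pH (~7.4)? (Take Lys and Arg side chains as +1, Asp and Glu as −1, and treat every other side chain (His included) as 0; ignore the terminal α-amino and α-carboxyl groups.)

-5

Positive (K, R): Arg8 → +1.
Negative (D, E): Glu4, Glu6, Asp9, Glu10, Asp11, Glu16 → −6.
Net charge = (+1) + (−6) = −5.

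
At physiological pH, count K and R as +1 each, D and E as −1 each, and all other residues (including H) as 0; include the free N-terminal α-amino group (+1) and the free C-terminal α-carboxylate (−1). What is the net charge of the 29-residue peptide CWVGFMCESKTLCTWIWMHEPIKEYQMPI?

-1

Positive (K, R): K10, K23 → +2.
Negative (D, E): E8, E20, E24 → −3.
The N-terminus (+1) and C-terminus (−1) cancel.
Net charge = (+2) + (−3) = −1.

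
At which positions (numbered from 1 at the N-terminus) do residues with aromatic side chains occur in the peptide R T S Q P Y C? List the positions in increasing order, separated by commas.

Phenylalanine (F), tryptophan (W), and tyrosine (Y) have aromatic ring side chains.
Matching residues: Y6.

6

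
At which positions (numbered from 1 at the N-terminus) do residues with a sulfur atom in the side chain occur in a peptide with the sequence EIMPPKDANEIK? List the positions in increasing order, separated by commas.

The sulfur-bearing residues are cysteine (–SH) and methionine (–S–CH₃).
Matching residues: M3.

3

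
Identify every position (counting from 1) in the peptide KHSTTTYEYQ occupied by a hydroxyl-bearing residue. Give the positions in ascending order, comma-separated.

Matching residues: S3, T4, T5, T6, Y7, Y9.

3, 4, 5, 6, 7, 9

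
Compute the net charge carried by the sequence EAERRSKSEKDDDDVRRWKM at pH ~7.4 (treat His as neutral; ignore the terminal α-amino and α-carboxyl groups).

Near pH 7.4, K and R contribute +1 each, D and E contribute −1 each, and every other side chain (His included, as stated) is uncharged.
Positive (K, R): R4, R5, K7, K10, R16, R17, K19 → +7.
Negative (D, E): E1, E3, E9, D11, D12, D13, D14 → −7.
Net charge = (+7) + (−7) = 0.

0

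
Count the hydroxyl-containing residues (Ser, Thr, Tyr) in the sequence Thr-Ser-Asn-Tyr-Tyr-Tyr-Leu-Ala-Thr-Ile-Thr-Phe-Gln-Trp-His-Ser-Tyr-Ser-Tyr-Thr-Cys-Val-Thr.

13

Matching residues: Thr1, Ser2, Tyr4, Tyr5, Tyr6, Thr9, Thr11, Ser16, Tyr17, Ser18, Tyr19, Thr20, Thr23.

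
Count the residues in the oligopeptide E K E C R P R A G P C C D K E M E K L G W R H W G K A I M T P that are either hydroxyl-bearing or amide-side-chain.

1

Hydroxyl-bearing: S, T, Y. Amide-side-chain: N, Q.
Hydroxyl-bearing residues here: T30 (1).
Amide-side-chain residues here: none (0).
The two groups share no amino acid, so total = 1 + 0 = 1.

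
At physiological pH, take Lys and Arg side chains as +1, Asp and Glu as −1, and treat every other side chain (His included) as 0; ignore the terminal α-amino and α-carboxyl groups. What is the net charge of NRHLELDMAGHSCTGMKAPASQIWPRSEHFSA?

0

Positive (K, R): R2, K17, R26 → +3.
Negative (D, E): E5, D7, E28 → −3.
Net charge = (+3) + (−3) = 0.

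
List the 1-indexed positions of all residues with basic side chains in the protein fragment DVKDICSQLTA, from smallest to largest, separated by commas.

3

The basic amino acids are Lys (K), Arg (R), and His (H).
Matching residues: K3.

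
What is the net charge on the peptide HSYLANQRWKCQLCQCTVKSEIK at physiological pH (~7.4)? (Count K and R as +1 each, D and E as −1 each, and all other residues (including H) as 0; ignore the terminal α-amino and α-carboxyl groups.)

Positive (K, R): R8, K10, K19, K23 → +4.
Negative (D, E): E21 → −1.
Net charge = (+4) + (−1) = +3.

+3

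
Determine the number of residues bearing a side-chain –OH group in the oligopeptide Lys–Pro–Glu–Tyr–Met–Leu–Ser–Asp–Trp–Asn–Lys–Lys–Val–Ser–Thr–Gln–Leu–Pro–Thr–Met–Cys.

5

S, T, and Y are the three residues with a side-chain hydroxyl.
Matching residues: Tyr4, Ser7, Ser14, Thr15, Thr19.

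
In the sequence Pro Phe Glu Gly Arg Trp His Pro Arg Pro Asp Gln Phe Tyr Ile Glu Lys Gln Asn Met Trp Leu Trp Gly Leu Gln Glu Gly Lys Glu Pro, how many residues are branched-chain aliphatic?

3

Valine (V), leucine (L), and isoleucine (I) are the branched-chain amino acids.
Matching residues: Ile15, Leu22, Leu25.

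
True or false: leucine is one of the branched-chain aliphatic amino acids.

V, L, and I make up the branched-chain aliphatic group.
Leucine is in this group.

True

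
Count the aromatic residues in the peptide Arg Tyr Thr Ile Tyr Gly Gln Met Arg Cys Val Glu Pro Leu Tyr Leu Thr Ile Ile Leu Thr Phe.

Phenylalanine (F), tryptophan (W), and tyrosine (Y) have aromatic ring side chains.
Matching residues: Tyr2, Tyr5, Tyr15, Phe22.

4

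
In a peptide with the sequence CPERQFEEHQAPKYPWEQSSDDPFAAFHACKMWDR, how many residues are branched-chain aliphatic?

0

The BCAAs are Val, Leu, and Ile — aliphatic side chains with a branch point.
None of the 35 residues belong to this group.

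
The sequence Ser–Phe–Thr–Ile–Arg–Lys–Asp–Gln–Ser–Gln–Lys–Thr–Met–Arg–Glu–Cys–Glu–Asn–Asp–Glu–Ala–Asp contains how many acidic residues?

6

The acidic residues are Asp (D) and Glu (E), whose side chains end in a carboxylate group.
Matching residues: Asp7, Glu15, Glu17, Asp19, Glu20, Asp22.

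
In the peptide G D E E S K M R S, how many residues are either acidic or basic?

Acidic: D, E. Basic: H, K, R.
Acidic residues here: D2, E3, E4 (3).
Basic residues here: K6, R8 (2).
The two groups share no amino acid, so total = 3 + 2 = 5.

5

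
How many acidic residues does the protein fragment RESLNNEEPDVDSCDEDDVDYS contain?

The acidic residues are Asp (D) and Glu (E), whose side chains end in a carboxylate group.
Matching residues: E2, E7, E8, D10, D12, D15, E16, D17, D18, D20.

10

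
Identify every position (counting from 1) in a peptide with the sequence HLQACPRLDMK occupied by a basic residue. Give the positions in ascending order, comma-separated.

1, 7, 11

K, R, and H are the three residues with basic side chains (ε-amine, guanidinium, and imidazole respectively).
Matching residues: H1, R7, K11.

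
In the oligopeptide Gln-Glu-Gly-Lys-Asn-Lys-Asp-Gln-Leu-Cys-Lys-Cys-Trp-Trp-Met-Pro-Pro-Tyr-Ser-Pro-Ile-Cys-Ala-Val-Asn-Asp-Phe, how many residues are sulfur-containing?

Only Cys (C) and Met (M) have a sulfur atom in the side chain.
Matching residues: Cys10, Cys12, Met15, Cys22.

4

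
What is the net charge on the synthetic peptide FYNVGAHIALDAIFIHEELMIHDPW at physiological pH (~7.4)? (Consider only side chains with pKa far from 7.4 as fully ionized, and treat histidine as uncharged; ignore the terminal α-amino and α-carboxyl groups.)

At pH ~7.4 the Lys and Arg side chains are protonated (+1), the Asp and Glu side chains are deprotonated (−1), and with His taken as neutral all other side chains carry no charge.
Positive (K, R): none → +0.
Negative (D, E): D11, E17, E18, D23 → −4.
Net charge = (+0) + (−4) = −4.

-4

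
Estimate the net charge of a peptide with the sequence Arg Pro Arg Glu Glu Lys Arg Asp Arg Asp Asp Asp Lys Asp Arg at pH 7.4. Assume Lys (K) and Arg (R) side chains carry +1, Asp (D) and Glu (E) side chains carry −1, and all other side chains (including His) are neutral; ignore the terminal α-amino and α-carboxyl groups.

Positive (K, R): Arg1, Arg3, Lys6, Arg7, Arg9, Lys13, Arg15 → +7.
Negative (D, E): Glu4, Glu5, Asp8, Asp10, Asp11, Asp12, Asp14 → −7.
Net charge = (+7) + (−7) = 0.

0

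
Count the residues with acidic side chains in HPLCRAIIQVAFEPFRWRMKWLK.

1

Only D (aspartate) and E (glutamate) carry a side-chain carboxylic acid.
Matching residues: E13.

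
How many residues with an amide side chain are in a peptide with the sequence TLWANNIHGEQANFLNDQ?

6

The amide-side-chain residues are Asn (N) and Gln (Q).
Matching residues: N5, N6, Q11, N13, N16, Q18.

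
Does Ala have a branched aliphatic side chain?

No

Valine (V), leucine (L), and isoleucine (I) are the branched-chain amino acids.
Alanine is not in this group.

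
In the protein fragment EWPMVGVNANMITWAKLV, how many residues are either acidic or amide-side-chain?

Acidic: D, E. Amide-side-chain: N, Q.
Acidic residues here: E1 (1).
Amide-side-chain residues here: N8, N10 (2).
The two groups share no amino acid, so total = 1 + 2 = 3.

3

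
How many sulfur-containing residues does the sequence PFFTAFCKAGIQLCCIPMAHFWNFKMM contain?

6

Cysteine (C, thiol) and methionine (M, thioether) are the two sulfur-containing amino acids.
Matching residues: C7, C14, C15, M18, M26, M27.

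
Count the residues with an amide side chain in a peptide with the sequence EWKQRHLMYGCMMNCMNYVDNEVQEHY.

Only N (asparagine) and Q (glutamine) carry a side-chain carboxamide.
Matching residues: Q4, N14, N17, N21, Q24.

5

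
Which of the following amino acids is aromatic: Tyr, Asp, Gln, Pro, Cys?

Tyr

F, W, and Y each carry an aromatic ring on the side chain.
Of the listed options, only Tyr belongs to this group.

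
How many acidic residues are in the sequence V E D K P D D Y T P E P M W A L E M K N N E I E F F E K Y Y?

Aspartate (D) and glutamate (E) have carboxylic-acid side chains and are the acidic amino acids.
Matching residues: E2, D3, D6, D7, E11, E17, E22, E24, E27.

9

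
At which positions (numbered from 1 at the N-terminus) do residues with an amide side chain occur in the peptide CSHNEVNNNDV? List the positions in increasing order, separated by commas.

4, 7, 8, 9

Only N (asparagine) and Q (glutamine) carry a side-chain carboxamide.
Matching residues: N4, N7, N8, N9.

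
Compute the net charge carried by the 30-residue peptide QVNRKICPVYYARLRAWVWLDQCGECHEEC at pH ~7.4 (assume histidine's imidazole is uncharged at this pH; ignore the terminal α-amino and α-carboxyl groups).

0

Near pH 7.4, K and R contribute +1 each, D and E contribute −1 each, and every other side chain (His included, as stated) is uncharged.
Positive (K, R): R4, K5, R13, R15 → +4.
Negative (D, E): D21, E25, E28, E29 → −4.
Net charge = (+4) + (−4) = 0.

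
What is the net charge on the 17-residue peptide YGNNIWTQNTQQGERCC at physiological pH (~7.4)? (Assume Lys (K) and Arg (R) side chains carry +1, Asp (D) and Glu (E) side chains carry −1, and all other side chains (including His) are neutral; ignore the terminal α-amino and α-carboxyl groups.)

0

Positive (K, R): R15 → +1.
Negative (D, E): E14 → −1.
Net charge = (+1) + (−1) = 0.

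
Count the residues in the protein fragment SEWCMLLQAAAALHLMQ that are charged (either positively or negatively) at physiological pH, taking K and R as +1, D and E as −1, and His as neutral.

Charged side chains at pH ~7.4: K, R (positive); D, E (negative).
Matching residues: E2.

1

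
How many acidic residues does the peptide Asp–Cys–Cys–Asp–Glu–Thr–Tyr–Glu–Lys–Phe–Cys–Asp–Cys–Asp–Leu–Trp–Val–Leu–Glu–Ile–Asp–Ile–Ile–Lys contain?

The acidic residues are Asp (D) and Glu (E), whose side chains end in a carboxylate group.
Matching residues: Asp1, Asp4, Glu5, Glu8, Asp12, Asp14, Glu19, Asp21.

8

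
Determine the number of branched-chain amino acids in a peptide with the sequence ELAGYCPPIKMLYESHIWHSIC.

5

V, L, and I make up the branched-chain aliphatic group.
Matching residues: L2, I9, L12, I17, I21.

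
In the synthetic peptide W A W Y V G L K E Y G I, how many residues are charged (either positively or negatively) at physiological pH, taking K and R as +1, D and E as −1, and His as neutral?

2

Charged side chains at pH ~7.4: K, R (positive); D, E (negative).
Matching residues: K8, E9.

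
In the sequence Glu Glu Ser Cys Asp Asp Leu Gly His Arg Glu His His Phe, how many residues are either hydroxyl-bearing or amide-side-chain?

1

Hydroxyl-bearing: S, T, Y. Amide-side-chain: N, Q.
Hydroxyl-bearing residues here: Ser3 (1).
Amide-side-chain residues here: none (0).
The two groups share no amino acid, so total = 1 + 0 = 1.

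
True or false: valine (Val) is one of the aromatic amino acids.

F, W, and Y each carry an aromatic ring on the side chain.
Valine is not in this group.

False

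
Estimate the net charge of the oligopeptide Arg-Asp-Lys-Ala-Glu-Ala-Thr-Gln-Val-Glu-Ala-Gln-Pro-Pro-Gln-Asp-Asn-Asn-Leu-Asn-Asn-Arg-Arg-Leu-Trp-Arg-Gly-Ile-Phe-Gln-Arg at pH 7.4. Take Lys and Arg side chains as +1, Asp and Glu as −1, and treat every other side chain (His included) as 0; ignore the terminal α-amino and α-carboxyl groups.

Positive (K, R): Arg1, Lys3, Arg22, Arg23, Arg26, Arg31 → +6.
Negative (D, E): Asp2, Glu5, Glu10, Asp16 → −4.
Net charge = (+6) + (−4) = +2.

+2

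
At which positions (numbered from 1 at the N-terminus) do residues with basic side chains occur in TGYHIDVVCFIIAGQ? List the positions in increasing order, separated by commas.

Lysine (K), arginine (R), and histidine (H) have basic, nitrogen-containing side chains.
Matching residues: H4.

4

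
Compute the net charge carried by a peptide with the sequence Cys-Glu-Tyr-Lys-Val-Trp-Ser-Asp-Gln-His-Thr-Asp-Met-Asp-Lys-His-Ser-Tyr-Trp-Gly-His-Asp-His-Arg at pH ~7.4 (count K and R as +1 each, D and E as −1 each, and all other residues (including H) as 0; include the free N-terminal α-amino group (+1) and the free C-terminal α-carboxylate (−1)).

Positive (K, R): Lys4, Lys15, Arg24 → +3.
Negative (D, E): Glu2, Asp8, Asp12, Asp14, Asp22 → −5.
The N-terminus (+1) and C-terminus (−1) cancel.
Net charge = (+3) + (−5) = −2.

-2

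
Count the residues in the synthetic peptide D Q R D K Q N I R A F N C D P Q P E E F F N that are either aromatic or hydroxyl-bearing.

Aromatic: F, W, Y. Hydroxyl-bearing: S, T, Y.
Aromatic residues here: F11, F20, F21 (3).
Hydroxyl-bearing residues here: none (0).
(Y belongs to both groups, but none appear in this sequence.) Total = 3 + 0 = 3.

3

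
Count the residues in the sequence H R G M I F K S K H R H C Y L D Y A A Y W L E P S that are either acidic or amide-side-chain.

Acidic: D, E. Amide-side-chain: N, Q.
Acidic residues here: D16, E23 (2).
Amide-side-chain residues here: none (0).
The two groups share no amino acid, so total = 2 + 0 = 2.

2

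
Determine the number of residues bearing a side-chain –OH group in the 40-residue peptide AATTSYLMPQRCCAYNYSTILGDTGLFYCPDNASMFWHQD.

S, T, and Y are the three residues with a side-chain hydroxyl.
Matching residues: T3, T4, S5, Y6, Y15, Y17, S18, T19, T24, Y28, S34.

11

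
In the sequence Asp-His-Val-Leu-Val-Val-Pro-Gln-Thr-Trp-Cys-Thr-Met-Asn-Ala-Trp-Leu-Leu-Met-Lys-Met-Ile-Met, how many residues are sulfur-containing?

5

Only Cys (C) and Met (M) have a sulfur atom in the side chain.
Matching residues: Cys11, Met13, Met19, Met21, Met23.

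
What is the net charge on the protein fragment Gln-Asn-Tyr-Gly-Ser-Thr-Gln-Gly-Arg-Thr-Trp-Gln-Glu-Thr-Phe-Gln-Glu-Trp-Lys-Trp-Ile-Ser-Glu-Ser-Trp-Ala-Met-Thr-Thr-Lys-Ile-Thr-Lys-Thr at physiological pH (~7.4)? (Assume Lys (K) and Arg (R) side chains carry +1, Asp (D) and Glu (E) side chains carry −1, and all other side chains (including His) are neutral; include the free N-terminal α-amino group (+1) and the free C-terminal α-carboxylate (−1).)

+1

Positive (K, R): Arg9, Lys19, Lys30, Lys33 → +4.
Negative (D, E): Glu13, Glu17, Glu23 → −3.
The N-terminus (+1) and C-terminus (−1) cancel.
Net charge = (+4) + (−3) = +1.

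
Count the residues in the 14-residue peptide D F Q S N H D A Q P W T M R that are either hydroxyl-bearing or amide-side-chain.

5

Hydroxyl-bearing: S, T, Y. Amide-side-chain: N, Q.
Hydroxyl-bearing residues here: S4, T12 (2).
Amide-side-chain residues here: Q3, N5, Q9 (3).
The two groups share no amino acid, so total = 2 + 3 = 5.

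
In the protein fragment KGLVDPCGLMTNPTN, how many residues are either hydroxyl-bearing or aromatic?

2

Hydroxyl-bearing: S, T, Y. Aromatic: F, W, Y.
Hydroxyl-bearing residues here: T11, T14 (2).
Aromatic residues here: none (0).
(Y belongs to both groups, but none appear in this sequence.) Total = 2 + 0 = 2.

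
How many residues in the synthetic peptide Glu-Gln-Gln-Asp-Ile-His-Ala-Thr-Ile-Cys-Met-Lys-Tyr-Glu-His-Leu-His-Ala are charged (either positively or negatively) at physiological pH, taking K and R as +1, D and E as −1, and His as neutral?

4

Charged side chains at pH ~7.4: K, R (positive); D, E (negative).
Matching residues: Glu1, Asp4, Lys12, Glu14.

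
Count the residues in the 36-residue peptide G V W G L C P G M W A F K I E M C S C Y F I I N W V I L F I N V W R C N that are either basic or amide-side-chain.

5

Basic: H, K, R. Amide-side-chain: N, Q.
Basic residues here: K13, R34 (2).
Amide-side-chain residues here: N24, N31, N36 (3).
The two groups share no amino acid, so total = 2 + 3 = 5.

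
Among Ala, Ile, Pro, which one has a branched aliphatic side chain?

Ile

Valine (V), leucine (L), and isoleucine (I) are the branched-chain amino acids.
Of the listed options, only Ile belongs to this group.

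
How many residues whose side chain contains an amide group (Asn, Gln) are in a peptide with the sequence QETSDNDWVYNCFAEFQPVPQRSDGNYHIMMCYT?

Matching residues: Q1, N6, N11, Q17, Q21, N26.

6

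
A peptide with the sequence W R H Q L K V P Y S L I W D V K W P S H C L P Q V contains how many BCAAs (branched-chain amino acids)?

7

The BCAAs are Val, Leu, and Ile — aliphatic side chains with a branch point.
Matching residues: L5, V7, L11, I12, V15, L22, V25.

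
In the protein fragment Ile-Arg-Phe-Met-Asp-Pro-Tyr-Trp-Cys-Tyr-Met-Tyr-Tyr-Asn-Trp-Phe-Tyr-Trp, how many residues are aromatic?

F, W, and Y each carry an aromatic ring on the side chain.
Matching residues: Phe3, Tyr7, Trp8, Tyr10, Tyr12, Tyr13, Trp15, Phe16, Tyr17, Trp18.

10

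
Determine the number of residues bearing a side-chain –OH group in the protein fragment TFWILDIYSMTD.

S, T, and Y are the three residues with a side-chain hydroxyl.
Matching residues: T1, Y8, S9, T11.

4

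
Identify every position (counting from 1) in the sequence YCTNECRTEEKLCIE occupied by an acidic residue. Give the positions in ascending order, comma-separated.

5, 9, 10, 15

Aspartate (D) and glutamate (E) have carboxylic-acid side chains and are the acidic amino acids.
Matching residues: E5, E9, E10, E15.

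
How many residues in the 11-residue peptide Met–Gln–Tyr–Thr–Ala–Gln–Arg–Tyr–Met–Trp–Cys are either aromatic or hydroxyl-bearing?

Aromatic: F, W, Y. Hydroxyl-bearing: S, T, Y.
Aromatic residues here: Tyr3, Tyr8, Trp10 (3).
Hydroxyl-bearing residues here: Tyr3, Thr4, Tyr8 (3).
Y is in both groups, so the 2 Y residues must not be double-counted.
Total = 3 + 3 − 2 = 4.

4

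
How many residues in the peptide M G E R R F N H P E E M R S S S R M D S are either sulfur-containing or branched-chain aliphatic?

Sulfur-containing: C, M. Branched-chain aliphatic: I, L, V.
Sulfur-containing residues here: M1, M12, M18 (3).
Branched-chain aliphatic residues here: none (0).
The two groups share no amino acid, so total = 3 + 0 = 3.

3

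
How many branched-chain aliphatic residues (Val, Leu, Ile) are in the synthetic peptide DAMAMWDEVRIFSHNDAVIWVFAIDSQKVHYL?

Matching residues: V9, I11, V18, I19, V21, I24, V29, L32.

8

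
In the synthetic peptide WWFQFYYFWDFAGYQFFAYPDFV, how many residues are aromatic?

The aromatic amino acids are Phe (F, benzyl), Trp (W, indole), and Tyr (Y, phenol).
Matching residues: W1, W2, F3, F5, Y6, Y7, F8, W9, F11, Y14, F16, F17, Y19, F22.

14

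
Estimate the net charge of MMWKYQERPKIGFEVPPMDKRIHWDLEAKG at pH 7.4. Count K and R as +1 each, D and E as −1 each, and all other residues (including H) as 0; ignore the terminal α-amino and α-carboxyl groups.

Positive (K, R): K4, R8, K10, K20, R21, K29 → +6.
Negative (D, E): E7, E14, D19, D25, E27 → −5.
Net charge = (+6) + (−5) = +1.

+1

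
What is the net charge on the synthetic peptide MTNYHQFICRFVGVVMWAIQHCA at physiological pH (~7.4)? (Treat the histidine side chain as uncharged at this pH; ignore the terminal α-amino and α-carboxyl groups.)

+1

At pH ~7.4 the Lys and Arg side chains are protonated (+1), the Asp and Glu side chains are deprotonated (−1), and with His taken as neutral all other side chains carry no charge.
Positive (K, R): R10 → +1.
Negative (D, E): none → −0.
Net charge = (+1) + (−0) = +1.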